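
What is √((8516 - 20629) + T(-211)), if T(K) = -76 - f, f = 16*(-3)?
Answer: 3*I*√1349 ≈ 110.19*I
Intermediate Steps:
f = -48
T(K) = -28 (T(K) = -76 - 1*(-48) = -76 + 48 = -28)
√((8516 - 20629) + T(-211)) = √((8516 - 20629) - 28) = √(-12113 - 28) = √(-12141) = 3*I*√1349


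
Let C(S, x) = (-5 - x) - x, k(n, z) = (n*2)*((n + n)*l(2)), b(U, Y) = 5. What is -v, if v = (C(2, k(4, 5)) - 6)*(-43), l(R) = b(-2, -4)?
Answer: -27993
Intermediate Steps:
l(R) = 5
k(n, z) = 20*n² (k(n, z) = (n*2)*((n + n)*5) = (2*n)*((2*n)*5) = (2*n)*(10*n) = 20*n²)
C(S, x) = -5 - 2*x
v = 27993 (v = ((-5 - 40*4²) - 6)*(-43) = ((-5 - 40*16) - 6)*(-43) = ((-5 - 2*320) - 6)*(-43) = ((-5 - 640) - 6)*(-43) = (-645 - 6)*(-43) = -651*(-43) = 27993)
-v = -1*27993 = -27993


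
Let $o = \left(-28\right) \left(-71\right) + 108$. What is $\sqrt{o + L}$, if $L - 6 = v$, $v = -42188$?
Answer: $3 i \sqrt{4454} \approx 200.21 i$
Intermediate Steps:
$L = -42182$ ($L = 6 - 42188 = -42182$)
$o = 2096$ ($o = 1988 + 108 = 2096$)
$\sqrt{o + L} = \sqrt{2096 - 42182} = \sqrt{-40086} = 3 i \sqrt{4454}$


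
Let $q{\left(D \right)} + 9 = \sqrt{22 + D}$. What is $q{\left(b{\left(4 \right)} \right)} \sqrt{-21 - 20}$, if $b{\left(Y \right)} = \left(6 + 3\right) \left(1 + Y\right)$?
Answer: $i \sqrt{41} \left(-9 + \sqrt{67}\right) \approx - 5.2163 i$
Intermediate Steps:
$b{\left(Y \right)} = 9 + 9 Y$ ($b{\left(Y \right)} = 9 \left(1 + Y\right) = 9 + 9 Y$)
$q{\left(D \right)} = -9 + \sqrt{22 + D}$
$q{\left(b{\left(4 \right)} \right)} \sqrt{-21 - 20} = \left(-9 + \sqrt{22 + \left(9 + 9 \cdot 4\right)}\right) \sqrt{-21 - 20} = \left(-9 + \sqrt{22 + \left(9 + 36\right)}\right) \sqrt{-41} = \left(-9 + \sqrt{22 + 45}\right) i \sqrt{41} = \left(-9 + \sqrt{67}\right) i \sqrt{41} = i \sqrt{41} \left(-9 + \sqrt{67}\right)$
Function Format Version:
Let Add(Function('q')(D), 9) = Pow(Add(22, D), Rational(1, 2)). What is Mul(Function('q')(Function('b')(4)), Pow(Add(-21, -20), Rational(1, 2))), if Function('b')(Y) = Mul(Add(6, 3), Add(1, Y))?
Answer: Mul(I, Pow(41, Rational(1, 2)), Add(-9, Pow(67, Rational(1, 2)))) ≈ Mul(-5.2163, I)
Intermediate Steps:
Function('b')(Y) = Add(9, Mul(9, Y)) (Function('b')(Y) = Mul(9, Add(1, Y)) = Add(9, Mul(9, Y)))
Function('q')(D) = Add(-9, Pow(Add(22, D), Rational(1, 2)))
Mul(Function('q')(Function('b')(4)), Pow(Add(-21, -20), Rational(1, 2))) = Mul(Add(-9, Pow(Add(22, Add(9, Mul(9, 4))), Rational(1, 2))), Pow(Add(-21, -20), Rational(1, 2))) = Mul(Add(-9, Pow(Add(22, Add(9, 36)), Rational(1, 2))), Pow(-41, Rational(1, 2))) = Mul(Add(-9, Pow(Add(22, 45), Rational(1, 2))), Mul(I, Pow(41, Rational(1, 2)))) = Mul(Add(-9, Pow(67, Rational(1, 2))), Mul(I, Pow(41, Rational(1, 2)))) = Mul(I, Pow(41, Rational(1, 2)), Add(-9, Pow(67, Rational(1, 2))))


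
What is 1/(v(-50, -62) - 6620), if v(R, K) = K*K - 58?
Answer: -1/2834 ≈ -0.00035286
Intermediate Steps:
v(R, K) = -58 + K² (v(R, K) = K² - 58 = -58 + K²)
1/(v(-50, -62) - 6620) = 1/((-58 + (-62)²) - 6620) = 1/((-58 + 3844) - 6620) = 1/(3786 - 6620) = 1/(-2834) = -1/2834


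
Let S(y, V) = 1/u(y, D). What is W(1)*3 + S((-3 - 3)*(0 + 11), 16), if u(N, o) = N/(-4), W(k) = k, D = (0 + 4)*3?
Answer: 101/33 ≈ 3.0606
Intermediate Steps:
D = 12 (D = 4*3 = 12)
u(N, o) = -N/4 (u(N, o) = N*(-¼) = -N/4)
S(y, V) = -4/y (S(y, V) = 1/(-y/4) = -4/y)
W(1)*3 + S((-3 - 3)*(0 + 11), 16) = 1*3 - 4*1/((0 + 11)*(-3 - 3)) = 3 - 4/((-6*11)) = 3 - 4/(-66) = 3 - 4*(-1/66) = 3 + 2/33 = 101/33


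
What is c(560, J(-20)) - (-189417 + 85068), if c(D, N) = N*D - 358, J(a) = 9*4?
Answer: 124151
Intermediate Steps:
J(a) = 36
c(D, N) = -358 + D*N (c(D, N) = D*N - 358 = -358 + D*N)
c(560, J(-20)) - (-189417 + 85068) = (-358 + 560*36) - (-189417 + 85068) = (-358 + 20160) - 1*(-104349) = 19802 + 104349 = 124151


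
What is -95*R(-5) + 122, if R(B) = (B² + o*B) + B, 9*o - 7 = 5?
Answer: -3434/3 ≈ -1144.7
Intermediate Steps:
o = 4/3 (o = 7/9 + (⅑)*5 = 7/9 + 5/9 = 4/3 ≈ 1.3333)
R(B) = B² + 7*B/3 (R(B) = (B² + 4*B/3) + B = B² + 7*B/3)
-95*R(-5) + 122 = -95*(-5)*(7 + 3*(-5))/3 + 122 = -95*(-5)*(7 - 15)/3 + 122 = -95*(-5)*(-8)/3 + 122 = -95*40/3 + 122 = -3800/3 + 122 = -3434/3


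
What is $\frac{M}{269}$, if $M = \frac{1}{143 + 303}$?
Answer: $\frac{1}{119974} \approx 8.3351 \cdot 10^{-6}$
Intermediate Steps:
$M = \frac{1}{446} \approx 0.0022422$
$\frac{M}{269} = \frac{1}{446 \cdot 269} = \frac{1}{446} \cdot \frac{1}{269} = \frac{1}{119974}$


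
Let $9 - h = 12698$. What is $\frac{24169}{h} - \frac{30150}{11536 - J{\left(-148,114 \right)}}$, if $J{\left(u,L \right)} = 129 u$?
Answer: $- \frac{561410741}{194319346} \approx -2.8891$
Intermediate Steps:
$h = -12689$ ($h = 9 - 12698 = -12689$)
$\frac{24169}{h} - \frac{30150}{11536 - J{\left(-148,114 \right)}} = \frac{24169}{-12689} - \frac{30150}{11536 - 129 \left(-148\right)} = 24169 \left(- \frac{1}{12689}\right) - \frac{30150}{11536 - -19092} = - \frac{24169}{12689} - \frac{30150}{11536 + 19092} = - \frac{24169}{12689} - \frac{30150}{30628} = - \frac{24169}{12689} - \frac{15075}{15314} = - \frac{561410741}{194319346}$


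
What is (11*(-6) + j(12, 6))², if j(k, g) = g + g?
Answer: 2916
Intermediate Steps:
j(k, g) = 2*g
(11*(-6) + j(12, 6))² = (11*(-6) + 2*6)² = (-66 + 12)² = (-54)² = 2916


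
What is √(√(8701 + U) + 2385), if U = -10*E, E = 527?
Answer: √(2385 + √3431) ≈ 49.432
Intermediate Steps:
U = -5270 (U = -10*527 = -5270)
√(√(8701 + U) + 2385) = √(√(8701 - 5270) + 2385) = √(√3431 + 2385) = √(2385 + √3431)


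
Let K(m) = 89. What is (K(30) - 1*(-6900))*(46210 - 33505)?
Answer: 88795245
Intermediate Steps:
(K(30) - 1*(-6900))*(46210 - 33505) = (89 - 1*(-6900))*(46210 - 33505) = (89 + 6900)*12705 = 6989*12705 = 88795245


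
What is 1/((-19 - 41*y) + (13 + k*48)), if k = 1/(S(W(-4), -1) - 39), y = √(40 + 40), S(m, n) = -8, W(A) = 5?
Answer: 1551/29695742 - 90569*√5/74239355 ≈ -0.0026757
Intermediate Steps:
y = 4*√5 (y = √80 = 4*√5 ≈ 8.9443)
k = -1/47 (k = 1/(-8 - 39) = 1/(-47) = -1/47 ≈ -0.021277)
1/((-19 - 41*y) + (13 + k*48)) = 1/((-19 - 164*√5) + (13 - 1/47*48)) = 1/((-19 - 164*√5) + (13 - 48/47)) = 1/((-19 - 164*√5) + 563/47) = 1/(-330/47 - 164*√5)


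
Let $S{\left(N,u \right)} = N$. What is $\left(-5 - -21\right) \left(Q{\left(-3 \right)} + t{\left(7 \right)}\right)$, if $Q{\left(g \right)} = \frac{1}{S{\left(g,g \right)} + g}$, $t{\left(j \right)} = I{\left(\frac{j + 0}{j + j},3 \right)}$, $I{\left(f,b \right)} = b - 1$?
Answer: $\frac{88}{3} \approx 29.333$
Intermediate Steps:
$I{\left(f,b \right)} = -1 + b$
$t{\left(j \right)} = 2$ ($t{\left(j \right)} = -1 + 3 = 2$)
$Q{\left(g \right)} = \frac{1}{2 g}$ ($Q{\left(g \right)} = \frac{1}{g + g} = \frac{1}{2 g}$)
$\left(-5 - -21\right) \left(Q{\left(-3 \right)} + t{\left(7 \right)}\right) = \left(-5 - -21\right) \left(\frac{1}{2 \left(-3\right)} + 2\right) = \left(-5 + 21\right) \left(\frac{1}{2} \left(- \frac{1}{3}\right) + 2\right) = 16 \left(- \frac{1}{6} + 2\right) = 16 \cdot \frac{11}{6} = \frac{88}{3}$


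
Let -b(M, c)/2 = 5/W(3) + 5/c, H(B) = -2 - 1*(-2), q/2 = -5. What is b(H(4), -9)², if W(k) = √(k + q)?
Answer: -7400/567 + 200*I*√7/63 ≈ -13.051 + 8.3992*I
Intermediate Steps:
q = -10 (q = 2*(-5) = -10)
H(B) = 0 (H(B) = -2 + 2 = 0)
W(k) = √(-10 + k) (W(k) = √(k - 10) = √(-10 + k))
b(M, c) = -10/c + 10*I*√7/7 (b(M, c) = -2*(5/(√(-10 + 3)) + 5/c) = -2*(5/(√(-7)) + 5/c) = -2*(5/((I*√7)) + 5/c) = -2*(5*(-I*√7/7) + 5/c) = -2*(-5*I*√7/7 + 5/c) = -2*(5/c - 5*I*√7/7) = -10/c + 10*I*√7/7)
b(H(4), -9)² = (-10/(-9) + 10*I*√7/7)² = (-10*(-⅑) + 10*I*√7/7)² = (10/9 + 10*I*√7/7)²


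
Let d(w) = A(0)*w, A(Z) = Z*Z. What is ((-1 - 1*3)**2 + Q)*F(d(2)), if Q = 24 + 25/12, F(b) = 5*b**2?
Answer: 0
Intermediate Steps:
A(Z) = Z**2
d(w) = 0 (d(w) = 0**2*w = 0*w = 0)
Q = 313/12 (Q = 24 + 25*(1/12) = 24 + 25/12 = 313/12 ≈ 26.083)
((-1 - 1*3)**2 + Q)*F(d(2)) = ((-1 - 1*3)**2 + 313/12)*(5*0**2) = ((-1 - 3)**2 + 313/12)*(5*0) = ((-4)**2 + 313/12)*0 = (16 + 313/12)*0 = (505/12)*0 = 0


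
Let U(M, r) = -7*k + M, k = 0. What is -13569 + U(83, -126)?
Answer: -13486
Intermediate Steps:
U(M, r) = M (U(M, r) = -7*0 + M = 0 + M = M)
-13569 + U(83, -126) = -13569 + 83 = -13486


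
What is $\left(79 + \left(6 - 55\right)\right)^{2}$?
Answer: $900$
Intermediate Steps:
$\left(79 + \left(6 - 55\right)\right)^{2} = \left(79 - 49\right)^{2} = 30^{2} = 900$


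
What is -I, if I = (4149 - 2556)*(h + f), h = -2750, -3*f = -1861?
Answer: 3392559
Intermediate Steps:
f = 1861/3 (f = -1/3*(-1861) = 1861/3 ≈ 620.33)
I = -3392559 (I = (4149 - 2556)*(-2750 + 1861/3) = 1593*(-6389/3) = -3392559)
-I = -1*(-3392559) = 3392559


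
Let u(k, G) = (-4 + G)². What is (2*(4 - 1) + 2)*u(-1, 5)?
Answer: 8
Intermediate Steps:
(2*(4 - 1) + 2)*u(-1, 5) = (2*(4 - 1) + 2)*(-4 + 5)² = (2*3 + 2)*1² = (6 + 2)*1 = 8*1 = 8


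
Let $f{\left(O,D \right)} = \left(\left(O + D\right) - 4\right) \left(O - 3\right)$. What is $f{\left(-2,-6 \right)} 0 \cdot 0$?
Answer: $0$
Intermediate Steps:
$f{\left(O,D \right)} = \left(-3 + O\right) \left(-4 + D + O\right)$ ($f{\left(O,D \right)} = \left(\left(D + O\right) - 4\right) \left(-3 + O\right) = \left(-4 + D + O\right) \left(-3 + O\right) = \left(-3 + O\right) \left(-4 + D + O\right)$)
$f{\left(-2,-6 \right)} 0 \cdot 0 = \left(12 + \left(-2\right)^{2} - -14 - -18 - -12\right) 0 \cdot 0 = \left(12 + 4 + 14 + 18 + 12\right) 0 = 60 \cdot 0 = 0$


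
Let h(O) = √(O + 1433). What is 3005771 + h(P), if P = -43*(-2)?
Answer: 3005771 + 7*√31 ≈ 3.0058e+6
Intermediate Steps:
P = 86
h(O) = √(1433 + O)
3005771 + h(P) = 3005771 + √(1433 + 86) = 3005771 + √1519 = 3005771 + 7*√31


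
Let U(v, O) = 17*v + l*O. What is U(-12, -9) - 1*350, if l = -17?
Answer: -401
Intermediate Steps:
U(v, O) = -17*O + 17*v (U(v, O) = 17*v - 17*O = -17*O + 17*v)
U(-12, -9) - 1*350 = (-17*(-9) + 17*(-12)) - 1*350 = (153 - 204) - 350 = -51 - 350 = -401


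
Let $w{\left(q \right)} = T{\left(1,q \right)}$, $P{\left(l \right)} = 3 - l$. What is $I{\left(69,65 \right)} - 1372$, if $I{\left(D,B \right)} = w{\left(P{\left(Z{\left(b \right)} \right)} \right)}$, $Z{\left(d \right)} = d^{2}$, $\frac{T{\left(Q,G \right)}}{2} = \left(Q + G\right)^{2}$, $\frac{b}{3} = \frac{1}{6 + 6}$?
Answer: $- \frac{171647}{128} \approx -1341.0$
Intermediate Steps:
$b = \frac{1}{4}$ ($b = \frac{3}{6 + 6} = \frac{3}{12} = 3 \cdot \frac{1}{12} = \frac{1}{4} \approx 0.25$)
$T{\left(Q,G \right)} = 2 \left(G + Q\right)^{2}$ ($T{\left(Q,G \right)} = 2 \left(Q + G\right)^{2} = 2 \left(G + Q\right)^{2}$)
$w{\left(q \right)} = 2 \left(1 + q\right)^{2}$ ($w{\left(q \right)} = 2 \left(q + 1\right)^{2} = 2 \left(1 + q\right)^{2}$)
$I{\left(D,B \right)} = \frac{3969}{128}$ ($I{\left(D,B \right)} = 2 \left(1 + \left(3 - \left(\frac{1}{4}\right)^{2}\right)\right)^{2} = 2 \left(1 + \left(3 - \frac{1}{16}\right)\right)^{2} = 2 \left(1 + \frac{47}{16}\right)^{2} = 2 \left(\frac{63}{16}\right)^{2} = 2 \cdot \frac{3969}{256} = \frac{3969}{128}$)
$I{\left(69,65 \right)} - 1372 = \frac{3969}{128} - 1372 = - \frac{171647}{128}$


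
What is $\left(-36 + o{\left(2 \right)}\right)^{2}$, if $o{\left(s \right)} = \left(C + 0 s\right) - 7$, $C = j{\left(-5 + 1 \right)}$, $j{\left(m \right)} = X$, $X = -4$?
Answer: $2209$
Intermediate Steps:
$j{\left(m \right)} = -4$
$C = -4$
$o{\left(s \right)} = -11$ ($o{\left(s \right)} = \left(-4 + 0 s\right) - 7 = \left(-4 + 0\right) - 7 = -4 - 7 = -11$)
$\left(-36 + o{\left(2 \right)}\right)^{2} = \left(-36 - 11\right)^{2} = \left(-47\right)^{2} = 2209$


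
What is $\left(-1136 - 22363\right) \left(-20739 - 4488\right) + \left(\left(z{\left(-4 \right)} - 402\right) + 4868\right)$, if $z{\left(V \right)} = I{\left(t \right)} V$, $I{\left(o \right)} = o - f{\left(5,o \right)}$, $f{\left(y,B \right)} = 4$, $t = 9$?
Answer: $592813719$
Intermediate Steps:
$I{\left(o \right)} = -4 + o$ ($I{\left(o \right)} = o - 4 = -4 + o$)
$z{\left(V \right)} = 5 V$ ($z{\left(V \right)} = \left(-4 + 9\right) V = 5 V$)
$\left(-1136 - 22363\right) \left(-20739 - 4488\right) + \left(\left(z{\left(-4 \right)} - 402\right) + 4868\right) = \left(-1136 - 22363\right) \left(-20739 - 4488\right) + \left(\left(5 \left(-4\right) - 402\right) + 4868\right) = \left(-23499\right) \left(-25227\right) + \left(\left(-20 - 402\right) + 4868\right) = 592809273 + \left(-422 + 4868\right) = 592809273 + 4446 = 592813719$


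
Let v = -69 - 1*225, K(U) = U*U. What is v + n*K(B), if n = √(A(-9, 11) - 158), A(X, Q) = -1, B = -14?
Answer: -294 + 196*I*√159 ≈ -294.0 + 2471.5*I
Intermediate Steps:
K(U) = U²
v = -294 (v = -69 - 225 = -294)
n = I*√159 (n = √(-1 - 158) = √(-159) = I*√159 ≈ 12.61*I)
v + n*K(B) = -294 + (I*√159)*(-14)² = -294 + (I*√159)*196 = -294 + 196*I*√159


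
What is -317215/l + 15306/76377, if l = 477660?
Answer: -1127791073/2432149188 ≈ -0.46370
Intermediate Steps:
-317215/l + 15306/76377 = -317215/477660 + 15306/76377 = -317215*1/477660 + 15306*(1/76377) = -63443/95532 + 5102/25459 = -1127791073/2432149188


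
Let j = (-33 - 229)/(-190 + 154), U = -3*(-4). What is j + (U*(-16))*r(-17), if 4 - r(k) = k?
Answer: -72445/18 ≈ -4024.7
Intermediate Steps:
r(k) = 4 - k
U = 12
j = 131/18 (j = -262/(-36) = -262*(-1/36) = 131/18 ≈ 7.2778)
j + (U*(-16))*r(-17) = 131/18 + (12*(-16))*(4 - 1*(-17)) = 131/18 - 192*(4 + 17) = 131/18 - 192*21 = 131/18 - 4032 = -72445/18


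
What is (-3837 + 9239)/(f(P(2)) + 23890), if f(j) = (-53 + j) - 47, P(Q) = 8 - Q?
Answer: 2701/11898 ≈ 0.22701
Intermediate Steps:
f(j) = -100 + j
(-3837 + 9239)/(f(P(2)) + 23890) = (-3837 + 9239)/((-100 + (8 - 1*2)) + 23890) = 5402/((-100 + (8 - 2)) + 23890) = 5402/((-100 + 6) + 23890) = 5402/(-94 + 23890) = 5402/23796 = 5402*(1/23796) = 2701/11898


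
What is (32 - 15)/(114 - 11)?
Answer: 17/103 ≈ 0.16505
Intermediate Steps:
(32 - 15)/(114 - 11) = 17/103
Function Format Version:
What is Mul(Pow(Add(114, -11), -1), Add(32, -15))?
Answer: Rational(17, 103) ≈ 0.16505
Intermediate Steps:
Mul(Pow(Add(114, -11), -1), Add(32, -15)) = Mul(Pow(103, -1), 17) = Mul(Rational(1, 103), 17) = Rational(17, 103)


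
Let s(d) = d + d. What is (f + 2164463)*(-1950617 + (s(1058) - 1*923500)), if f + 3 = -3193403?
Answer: 2955125324943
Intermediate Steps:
s(d) = 2*d
f = -3193406 (f = -3 - 3193403 = -3193406)
(f + 2164463)*(-1950617 + (s(1058) - 1*923500)) = (-3193406 + 2164463)*(-1950617 + (2*1058 - 1*923500)) = -1028943*(-1950617 + (2116 - 923500)) = -1028943*(-1950617 - 921384) = -1028943*(-2872001) = 2955125324943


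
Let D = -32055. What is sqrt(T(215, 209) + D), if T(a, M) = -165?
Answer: 6*I*sqrt(895) ≈ 179.5*I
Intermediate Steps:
sqrt(T(215, 209) + D) = sqrt(-165 - 32055) = sqrt(-32220) = 6*I*sqrt(895)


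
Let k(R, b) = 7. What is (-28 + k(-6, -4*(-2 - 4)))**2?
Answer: 441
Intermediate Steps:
(-28 + k(-6, -4*(-2 - 4)))**2 = (-28 + 7)**2 = (-21)**2 = 441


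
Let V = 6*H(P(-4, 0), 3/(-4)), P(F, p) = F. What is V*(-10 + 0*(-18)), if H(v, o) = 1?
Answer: -60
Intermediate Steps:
V = 6 (V = 6*1 = 6)
V*(-10 + 0*(-18)) = 6*(-10 + 0*(-18)) = 6*(-10 + 0) = 6*(-10) = -60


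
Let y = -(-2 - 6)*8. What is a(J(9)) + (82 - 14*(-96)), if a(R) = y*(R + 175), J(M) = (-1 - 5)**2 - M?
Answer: 14354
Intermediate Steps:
J(M) = 36 - M (J(M) = (-6)**2 - M = 36 - M)
y = 64 (y = -(-8)*8 = -1*(-64) = 64)
a(R) = 11200 + 64*R (a(R) = 64*(R + 175) = 64*(175 + R) = 11200 + 64*R)
a(J(9)) + (82 - 14*(-96)) = (11200 + 64*(36 - 1*9)) + (82 - 14*(-96)) = (11200 + 64*(36 - 9)) + (82 + 1344) = (11200 + 64*27) + 1426 = (11200 + 1728) + 1426 = 12928 + 1426 = 14354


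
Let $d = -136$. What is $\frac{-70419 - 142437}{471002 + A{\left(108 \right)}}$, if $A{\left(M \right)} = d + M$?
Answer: $- \frac{15204}{33641} \approx -0.45195$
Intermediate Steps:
$A{\left(M \right)} = -136 + M$
$\frac{-70419 - 142437}{471002 + A{\left(108 \right)}} = \frac{-70419 - 142437}{471002 + \left(-136 + 108\right)} = - \frac{212856}{471002 - 28} = - \frac{212856}{470974} = \left(-212856\right) \frac{1}{470974} = - \frac{15204}{33641}$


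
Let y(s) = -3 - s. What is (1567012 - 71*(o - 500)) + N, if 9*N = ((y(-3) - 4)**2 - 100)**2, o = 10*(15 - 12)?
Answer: 1601166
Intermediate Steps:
o = 30 (o = 10*3 = 30)
N = 784 (N = (((-3 - 1*(-3)) - 4)**2 - 100)**2/9 = (((-3 + 3) - 4)**2 - 100)**2/9 = ((0 - 4)**2 - 100)**2/9 = ((-4)**2 - 100)**2/9 = (16 - 100)**2/9 = (1/9)*(-84)**2 = (1/9)*7056 = 784)
(1567012 - 71*(o - 500)) + N = (1567012 - 71*(30 - 500)) + 784 = (1567012 - 71*(-470)) + 784 = (1567012 + 33370) + 784 = 1600382 + 784 = 1601166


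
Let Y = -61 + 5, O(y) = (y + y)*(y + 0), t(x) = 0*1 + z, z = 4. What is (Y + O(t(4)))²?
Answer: 576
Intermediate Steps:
t(x) = 4 (t(x) = 0*1 + 4 = 0 + 4 = 4)
O(y) = 2*y² (O(y) = (2*y)*y = 2*y²)
Y = -56
(Y + O(t(4)))² = (-56 + 2*4²)² = (-56 + 2*16)² = (-56 + 32)² = (-24)² = 576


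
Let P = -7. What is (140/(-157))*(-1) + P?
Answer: -959/157 ≈ -6.1083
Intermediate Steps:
(140/(-157))*(-1) + P = (140/(-157))*(-1) - 7 = (140*(-1/157))*(-1) - 7 = -140/157*(-1) - 7 = 140/157 - 7 = -959/157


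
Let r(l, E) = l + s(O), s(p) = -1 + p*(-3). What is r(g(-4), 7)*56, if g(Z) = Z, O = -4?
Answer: 392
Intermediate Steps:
s(p) = -1 - 3*p
r(l, E) = 11 + l (r(l, E) = l + (-1 - 3*(-4)) = l + (-1 + 12) = l + 11 = 11 + l)
r(g(-4), 7)*56 = (11 - 4)*56 = 7*56 = 392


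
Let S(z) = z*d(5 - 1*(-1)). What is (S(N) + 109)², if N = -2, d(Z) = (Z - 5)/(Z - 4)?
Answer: 11664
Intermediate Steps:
d(Z) = (-5 + Z)/(-4 + Z)
S(z) = z/2 (S(z) = z*((-5 + (5 - 1*(-1)))/(-4 + (5 - 1*(-1)))) = z*((-5 + (5 + 1))/(-4 + (5 + 1))) = z*((-5 + 6)/(-4 + 6)) = z*(1/2) = z*((½)*1) = z*(½) = z/2)
(S(N) + 109)² = ((½)*(-2) + 109)² = (-1 + 109)² = 108² = 11664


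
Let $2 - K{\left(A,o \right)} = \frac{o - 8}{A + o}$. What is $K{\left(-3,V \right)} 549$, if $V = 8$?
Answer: $1098$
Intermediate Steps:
$K{\left(A,o \right)} = 2 - \frac{-8 + o}{A + o}$ ($K{\left(A,o \right)} = 2 - \frac{o - 8}{A + o} = 2 - \frac{-8 + o}{A + o}$)
$K{\left(-3,V \right)} 549 = \frac{8 + 8 + 2 \left(-3\right)}{-3 + 8} \cdot 549 = \frac{8 + 8 - 6}{5} \cdot 549 = \frac{1}{5} \cdot 10 \cdot 549 = 2 \cdot 549 = 1098$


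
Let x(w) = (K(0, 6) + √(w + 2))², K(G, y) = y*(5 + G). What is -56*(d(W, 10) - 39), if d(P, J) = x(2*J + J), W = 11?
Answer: -50008 - 13440*√2 ≈ -69015.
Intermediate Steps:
x(w) = (30 + √(2 + w))² (x(w) = (6*(5 + 0) + √(w + 2))² = (6*5 + √(2 + w))² = (30 + √(2 + w))²)
d(P, J) = (30 + √(2 + 3*J))² (d(P, J) = (30 + √(2 + (2*J + J)))² = (30 + √(2 + 3*J))²)
-56*(d(W, 10) - 39) = -56*((30 + √(2 + 3*10))² - 39) = -56*((30 + √(2 + 30))² - 39) = -56*((30 + √32)² - 39) = -56*((30 + 4*√2)² - 39) = -56*(-39 + (30 + 4*√2)²) = 2184 - 56*(30 + 4*√2)²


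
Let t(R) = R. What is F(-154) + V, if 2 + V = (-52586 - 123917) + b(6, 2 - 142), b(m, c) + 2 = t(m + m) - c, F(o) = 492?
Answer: -175863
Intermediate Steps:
b(m, c) = -2 - c + 2*m (b(m, c) = -2 + ((m + m) - c) = -2 + (2*m - c) = -2 + (-c + 2*m) = -2 - c + 2*m)
V = -176355 (V = -2 + ((-52586 - 123917) + (-2 - (2 - 142) + 2*6)) = -2 + (-176503 + (-2 - 1*(-140) + 12)) = -2 + (-176503 + (-2 + 140 + 12)) = -2 + (-176503 + 150) = -2 - 176353 = -176355)
F(-154) + V = 492 - 176355 = -175863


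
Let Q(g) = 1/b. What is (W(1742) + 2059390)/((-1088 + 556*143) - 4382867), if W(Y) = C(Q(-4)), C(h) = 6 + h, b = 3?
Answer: -6178189/12913341 ≈ -0.47843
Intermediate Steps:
Q(g) = 1/3
W(Y) = 19/3 (W(Y) = 6 + 1/3 = 19/3)
(W(1742) + 2059390)/((-1088 + 556*143) - 4382867) = (19/3 + 2059390)/((-1088 + 556*143) - 4382867) = 6178189/(3*((-1088 + 79508) - 4382867)) = 6178189/(3*(78420 - 4382867)) = (6178189/3)/(-4304447) = (6178189/3)*(-1/4304447) = -6178189/12913341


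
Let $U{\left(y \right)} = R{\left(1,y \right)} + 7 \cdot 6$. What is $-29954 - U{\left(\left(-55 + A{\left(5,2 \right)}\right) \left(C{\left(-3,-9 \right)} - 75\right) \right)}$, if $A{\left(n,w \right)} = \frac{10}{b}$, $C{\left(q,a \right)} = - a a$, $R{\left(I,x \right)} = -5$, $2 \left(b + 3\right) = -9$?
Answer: $-29991$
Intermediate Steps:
$b = - \frac{15}{2}$ ($b = -3 + \frac{1}{2} \left(-9\right) = -3 - \frac{9}{2} = - \frac{15}{2} \approx -7.5$)
$C{\left(q,a \right)} = - a^{2}$
$A{\left(n,w \right)} = - \frac{4}{3}$ ($A{\left(n,w \right)} = \frac{10}{- \frac{15}{2}} = 10 \left(- \frac{2}{15}\right) = - \frac{4}{3}$)
$U{\left(y \right)} = 37$ ($U{\left(y \right)} = -5 + 7 \cdot 6 = -5 + 42 = 37$)
$-29954 - U{\left(\left(-55 + A{\left(5,2 \right)}\right) \left(C{\left(-3,-9 \right)} - 75\right) \right)} = -29954 - 37 = -29991$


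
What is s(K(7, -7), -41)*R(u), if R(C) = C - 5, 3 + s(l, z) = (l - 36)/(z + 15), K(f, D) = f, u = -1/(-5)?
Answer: 588/65 ≈ 9.0462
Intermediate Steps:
u = 1/5 (u = -1*(-1/5) = 1/5 ≈ 0.20000)
s(l, z) = -3 + (-36 + l)/(15 + z) (s(l, z) = -3 + (l - 36)/(z + 15) = -3 + (-36 + l)/(15 + z))
R(C) = -5 + C
s(K(7, -7), -41)*R(u) = ((-81 + 7 - 3*(-41))/(15 - 41))*(-5 + 1/5) = ((-81 + 7 + 123)/(-26))*(-24/5) = -1/26*49*(-24/5) = -49/26*(-24/5) = 588/65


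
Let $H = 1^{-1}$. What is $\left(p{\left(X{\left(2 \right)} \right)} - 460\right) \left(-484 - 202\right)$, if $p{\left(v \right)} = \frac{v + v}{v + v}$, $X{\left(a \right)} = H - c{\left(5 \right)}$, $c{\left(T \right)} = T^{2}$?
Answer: $314874$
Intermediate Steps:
$H = 1$
$X{\left(a \right)} = -24$ ($X{\left(a \right)} = 1 - 5^{2} = 1 - 25 = -24$)
$p{\left(v \right)} = 1$ ($p{\left(v \right)} = \frac{2 v}{2 v} = 2 v \frac{1}{2 v} = 1$)
$\left(p{\left(X{\left(2 \right)} \right)} - 460\right) \left(-484 - 202\right) = \left(1 - 460\right) \left(-484 - 202\right) = \left(-459\right) \left(-686\right) = 314874$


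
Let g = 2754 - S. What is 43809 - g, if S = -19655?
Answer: 21400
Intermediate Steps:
g = 22409 (g = 2754 - 1*(-19655) = 2754 + 19655 = 22409)
43809 - g = 43809 - 1*22409 = 43809 - 22409 = 21400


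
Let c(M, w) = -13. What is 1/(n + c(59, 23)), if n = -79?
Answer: -1/92 ≈ -0.010870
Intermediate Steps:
1/(n + c(59, 23)) = 1/(-79 - 13) = 1/(-92) = -1/92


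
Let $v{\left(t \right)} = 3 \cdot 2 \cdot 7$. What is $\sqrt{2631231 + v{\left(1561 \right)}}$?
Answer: $\sqrt{2631273} \approx 1622.1$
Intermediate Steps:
$v{\left(t \right)} = 42$ ($v{\left(t \right)} = 6 \cdot 7 = 42$)
$\sqrt{2631231 + v{\left(1561 \right)}} = \sqrt{2631231 + 42} = \sqrt{2631273}$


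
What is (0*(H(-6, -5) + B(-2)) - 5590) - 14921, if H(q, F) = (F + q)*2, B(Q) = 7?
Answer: -20511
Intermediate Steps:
H(q, F) = 2*F + 2*q
(0*(H(-6, -5) + B(-2)) - 5590) - 14921 = (0*((2*(-5) + 2*(-6)) + 7) - 5590) - 14921 = (0*((-10 - 12) + 7) - 5590) - 14921 = (0*(-22 + 7) - 5590) - 14921 = (0*(-15) - 5590) - 14921 = (0 - 5590) - 14921 = -5590 - 14921 = -20511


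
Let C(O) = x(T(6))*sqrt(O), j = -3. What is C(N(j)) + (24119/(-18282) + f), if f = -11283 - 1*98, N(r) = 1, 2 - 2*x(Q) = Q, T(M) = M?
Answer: -208128125/18282 ≈ -11384.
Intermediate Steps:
x(Q) = 1 - Q/2
C(O) = -2*sqrt(O) (C(O) = (1 - 1/2*6)*sqrt(O) = (1 - 3)*sqrt(O) = -2*sqrt(O))
f = -11381 (f = -11283 - 98 = -11381)
C(N(j)) + (24119/(-18282) + f) = -2*sqrt(1) + (24119/(-18282) - 11381) = -2*1 + (24119*(-1/18282) - 11381) = -2 + (-24119/18282 - 11381) = -2 - 208091561/18282 = -208128125/18282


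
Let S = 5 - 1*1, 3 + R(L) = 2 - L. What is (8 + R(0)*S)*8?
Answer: 32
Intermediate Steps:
R(L) = -1 - L (R(L) = -3 + (2 - L) = -1 - L)
S = 4 (S = 5 - 1 = 4)
(8 + R(0)*S)*8 = (8 + (-1 - 1*0)*4)*8 = (8 + (-1 + 0)*4)*8 = (8 - 1*4)*8 = (8 - 4)*8 = 4*8 = 32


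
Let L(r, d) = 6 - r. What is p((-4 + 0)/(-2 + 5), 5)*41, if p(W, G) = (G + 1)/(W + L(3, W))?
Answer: 738/5 ≈ 147.60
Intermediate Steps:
p(W, G) = (1 + G)/(3 + W) (p(W, G) = (G + 1)/(W + (6 - 1*3)) = (1 + G)/(W + (6 - 3)) = (1 + G)/(W + 3) = (1 + G)/(3 + W))
p((-4 + 0)/(-2 + 5), 5)*41 = ((1 + 5)/(3 + (-4 + 0)/(-2 + 5)))*41 = (6/(3 - 4/3))*41 = (6/(5/3))*41 = ((⅗)*6)*41 = (18/5)*41 = 738/5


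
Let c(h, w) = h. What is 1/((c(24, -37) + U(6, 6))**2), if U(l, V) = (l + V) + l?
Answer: 1/1764 ≈ 0.00056689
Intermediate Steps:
U(l, V) = V + 2*l (U(l, V) = (V + l) + l = V + 2*l)
1/((c(24, -37) + U(6, 6))**2) = 1/((24 + (6 + 2*6))**2) = 1/((24 + (6 + 12))**2) = 1/((24 + 18)**2) = 1/(42**2) = 1/1764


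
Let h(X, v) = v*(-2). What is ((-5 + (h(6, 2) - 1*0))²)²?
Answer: 6561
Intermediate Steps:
h(X, v) = -2*v
((-5 + (h(6, 2) - 1*0))²)² = ((-5 + (-2*2 - 1*0))²)² = ((-5 + (-4 + 0))²)² = ((-5 - 4)²)² = ((-9)²)² = 81² = 6561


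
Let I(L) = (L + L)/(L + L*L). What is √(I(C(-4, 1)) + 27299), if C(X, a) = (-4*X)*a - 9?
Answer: 3*√12133/2 ≈ 165.22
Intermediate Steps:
C(X, a) = -9 - 4*X*a (C(X, a) = -4*X*a - 9 = -9 - 4*X*a)
I(L) = 2*L/(L + L²) (I(L) = (2*L)/(L + L²) = 2*L/(L + L²))
√(I(C(-4, 1)) + 27299) = √(2/(1 + (-9 - 4*(-4)*1)) + 27299) = √(2/(1 + (-9 + 16)) + 27299) = √(2/(1 + 7) + 27299) = √(2/8 + 27299) = √(2*(⅛) + 27299) = √(¼ + 27299) = √(109197/4) = 3*√12133/2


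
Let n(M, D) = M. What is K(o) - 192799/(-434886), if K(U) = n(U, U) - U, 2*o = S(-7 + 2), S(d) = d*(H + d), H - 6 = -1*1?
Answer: 192799/434886 ≈ 0.44333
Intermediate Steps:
H = 5 (H = 6 - 1*1 = 6 - 1 = 5)
S(d) = d*(5 + d)
o = 0 (o = ((-7 + 2)*(5 + (-7 + 2)))/2 = (-5*(5 - 5))/2 = (-5*0)/2 = (½)*0 = 0)
K(U) = 0 (K(U) = U - U = 0)
K(o) - 192799/(-434886) = 0 - 192799/(-434886) = 0 - 192799*(-1)/434886 = 0 - 1*(-192799/434886) = 0 + 192799/434886 = 192799/434886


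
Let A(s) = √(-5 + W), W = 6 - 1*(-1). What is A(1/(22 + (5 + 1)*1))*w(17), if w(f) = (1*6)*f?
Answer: 102*√2 ≈ 144.25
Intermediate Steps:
W = 7 (W = 6 + 1 = 7)
w(f) = 6*f
A(s) = √2 (A(s) = √(-5 + 7) = √2)
A(1/(22 + (5 + 1)*1))*w(17) = √2*(6*17) = √2*102 = 102*√2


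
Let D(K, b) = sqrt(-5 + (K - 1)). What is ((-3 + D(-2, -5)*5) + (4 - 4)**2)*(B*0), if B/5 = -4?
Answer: 0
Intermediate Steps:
B = -20 (B = 5*(-4) = -20)
D(K, b) = sqrt(-6 + K) (D(K, b) = sqrt(-5 + (-1 + K)) = sqrt(-6 + K))
((-3 + D(-2, -5)*5) + (4 - 4)**2)*(B*0) = ((-3 + sqrt(-6 - 2)*5) + (4 - 4)**2)*(-20*0) = ((-3 + sqrt(-8)*5) + 0**2)*0 = ((-3 + (2*I*sqrt(2))*5) + 0)*0 = ((-3 + 10*I*sqrt(2)) + 0)*0 = (-3 + 10*I*sqrt(2))*0 = 0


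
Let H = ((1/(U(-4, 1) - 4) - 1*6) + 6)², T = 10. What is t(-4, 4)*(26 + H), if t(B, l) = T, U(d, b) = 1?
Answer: 2350/9 ≈ 261.11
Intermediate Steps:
t(B, l) = 10
H = ⅑ (H = ((1/(1 - 4) - 1*6) + 6)² = ((1/(-3) - 6) + 6)² = ((-⅓ - 6) + 6)² = (-19/3 + 6)² = (-⅓)² = ⅑ ≈ 0.11111)
t(-4, 4)*(26 + H) = 10*(26 + ⅑) = 10*(235/9) = 2350/9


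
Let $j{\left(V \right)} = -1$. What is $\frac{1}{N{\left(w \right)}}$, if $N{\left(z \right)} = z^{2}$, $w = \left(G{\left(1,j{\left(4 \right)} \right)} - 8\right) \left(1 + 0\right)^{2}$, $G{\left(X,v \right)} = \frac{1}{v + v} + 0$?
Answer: $\frac{4}{289} \approx 0.013841$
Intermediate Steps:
$G{\left(X,v \right)} = \frac{1}{2 v}$ ($G{\left(X,v \right)} = \frac{1}{2 v} + 0 = \frac{1}{2 v}$)
$w = - \frac{17}{2}$ ($w = \left(\frac{1}{2 \left(-1\right)} - 8\right) \left(1 + 0\right)^{2} = \left(\frac{1}{2} \left(-1\right) - 8\right) 1^{2} = \left(- \frac{1}{2} - 8\right) 1 = \left(- \frac{17}{2}\right) 1 = - \frac{17}{2} \approx -8.5$)
$\frac{1}{N{\left(w \right)}} = \frac{1}{\left(- \frac{17}{2}\right)^{2}} = \frac{1}{\frac{289}{4}} = \frac{4}{289}$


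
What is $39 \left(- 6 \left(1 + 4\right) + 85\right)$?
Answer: $2145$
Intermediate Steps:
$39 \left(- 6 \left(1 + 4\right) + 85\right) = 39 \left(\left(-6\right) 5 + 85\right) = 39 \left(-30 + 85\right) = 39 \cdot 55 = 2145$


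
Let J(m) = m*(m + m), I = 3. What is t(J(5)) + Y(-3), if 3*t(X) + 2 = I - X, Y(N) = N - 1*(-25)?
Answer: 17/3 ≈ 5.6667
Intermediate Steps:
J(m) = 2*m**2 (J(m) = m*(2*m) = 2*m**2)
Y(N) = 25 + N (Y(N) = N + 25 = 25 + N)
t(X) = 1/3 - X/3 (t(X) = -2/3 + (3 - X)/3 = -2/3 + (1 - X/3) = 1/3 - X/3)
t(J(5)) + Y(-3) = (1/3 - 2*5**2/3) + (25 - 3) = (1/3 - 2*25/3) + 22 = (1/3 - 1/3*50) + 22 = (1/3 - 50/3) + 22 = -49/3 + 22 = 17/3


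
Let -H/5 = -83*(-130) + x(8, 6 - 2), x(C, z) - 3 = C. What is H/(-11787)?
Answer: 54005/11787 ≈ 4.5817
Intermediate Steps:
x(C, z) = 3 + C
H = -54005 (H = -5*(-83*(-130) + (3 + 8)) = -5*(10790 + 11) = -5*10801 = -54005)
H/(-11787) = -54005/(-11787) = -54005*(-1/11787) = 54005/11787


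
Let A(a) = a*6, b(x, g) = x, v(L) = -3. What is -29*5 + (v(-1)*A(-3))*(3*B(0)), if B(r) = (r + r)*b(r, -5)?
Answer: -145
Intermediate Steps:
A(a) = 6*a
B(r) = 2*r**2 (B(r) = (r + r)*r = (2*r)*r = 2*r**2)
-29*5 + (v(-1)*A(-3))*(3*B(0)) = -29*5 + (-18*(-3))*(3*(2*0**2)) = -145 + (-3*(-18))*(3*(2*0)) = -145 + 54*(3*0) = -145 + 54*0 = -145 + 0 = -145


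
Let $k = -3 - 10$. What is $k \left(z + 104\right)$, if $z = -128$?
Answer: $312$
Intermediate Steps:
$k = -13$ ($k = -3 - 10 = -13$)
$k \left(z + 104\right) = - 13 \left(-128 + 104\right) = \left(-13\right) \left(-24\right) = 312$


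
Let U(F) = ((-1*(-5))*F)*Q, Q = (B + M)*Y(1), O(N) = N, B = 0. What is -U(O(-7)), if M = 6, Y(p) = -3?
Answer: -630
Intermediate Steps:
Q = -18 (Q = (0 + 6)*(-3) = 6*(-3) = -18)
U(F) = -90*F (U(F) = ((-1*(-5))*F)*(-18) = (5*F)*(-18) = -90*F)
-U(O(-7)) = -(-90)*(-7) = -1*630 = -630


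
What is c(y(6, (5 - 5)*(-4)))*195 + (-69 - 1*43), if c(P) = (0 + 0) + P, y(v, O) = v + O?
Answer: 1058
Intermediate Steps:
y(v, O) = O + v
c(P) = P (c(P) = 0 + P = P)
c(y(6, (5 - 5)*(-4)))*195 + (-69 - 1*43) = ((5 - 5)*(-4) + 6)*195 + (-69 - 1*43) = (0*(-4) + 6)*195 + (-69 - 43) = (0 + 6)*195 - 112 = 6*195 - 112 = 1170 - 112 = 1058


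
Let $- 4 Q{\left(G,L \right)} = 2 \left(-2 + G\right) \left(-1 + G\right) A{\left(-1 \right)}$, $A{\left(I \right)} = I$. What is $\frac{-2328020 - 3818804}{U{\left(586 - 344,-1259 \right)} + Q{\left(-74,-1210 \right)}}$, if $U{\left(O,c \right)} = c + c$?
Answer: $- \frac{1536706}{83} \approx -18515.0$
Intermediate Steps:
$U{\left(O,c \right)} = 2 c$
$Q{\left(G,L \right)} = \frac{\left(-1 + G\right) \left(-2 + G\right)}{2}$ ($Q{\left(G,L \right)} = - \frac{2 \left(-2 + G\right) \left(-1 + G\right) \left(-1\right)}{4} = - \frac{2 \left(-1 + G\right) \left(-2 + G\right) \left(-1\right)}{4} = - \frac{\left(-2\right) \left(-1 + G\right) \left(-2 + G\right)}{4} = \frac{\left(-1 + G\right) \left(-2 + G\right)}{2}$)
$\frac{-2328020 - 3818804}{U{\left(586 - 344,-1259 \right)} + Q{\left(-74,-1210 \right)}} = \frac{-2328020 - 3818804}{2 \left(-1259\right) + \left(1 + \frac{\left(-74\right)^{2}}{2} - -111\right)} = - \frac{6146824}{-2518 + \left(1 + \frac{1}{2} \cdot 5476 + 111\right)} = - \frac{6146824}{-2518 + \left(1 + 2738 + 111\right)} = - \frac{6146824}{-2518 + 2850} = - \frac{6146824}{332} = \left(-6146824\right) \frac{1}{332} = - \frac{1536706}{83}$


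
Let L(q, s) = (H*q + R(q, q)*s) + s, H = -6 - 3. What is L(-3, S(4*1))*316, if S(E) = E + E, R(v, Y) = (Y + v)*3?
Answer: -34444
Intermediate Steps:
H = -9
R(v, Y) = 3*Y + 3*v
S(E) = 2*E
L(q, s) = s - 9*q + 6*q*s (L(q, s) = (-9*q + (3*q + 3*q)*s) + s = (-9*q + (6*q)*s) + s = (-9*q + 6*q*s) + s = s - 9*q + 6*q*s)
L(-3, S(4*1))*316 = (2*(4*1) - 9*(-3) + 6*(-3)*(2*(4*1)))*316 = (2*4 + 27 + 6*(-3)*(2*4))*316 = (8 + 27 + 6*(-3)*8)*316 = (8 + 27 - 144)*316 = -109*316 = -34444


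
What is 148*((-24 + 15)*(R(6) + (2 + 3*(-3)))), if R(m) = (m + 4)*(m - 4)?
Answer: -17316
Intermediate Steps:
R(m) = (-4 + m)*(4 + m) (R(m) = (4 + m)*(-4 + m) = (-4 + m)*(4 + m))
148*((-24 + 15)*(R(6) + (2 + 3*(-3)))) = 148*((-24 + 15)*((-16 + 6**2) + (2 + 3*(-3)))) = 148*(-9*((-16 + 36) + (2 - 9))) = 148*(-9*(20 - 7)) = 148*(-9*13) = 148*(-117) = -17316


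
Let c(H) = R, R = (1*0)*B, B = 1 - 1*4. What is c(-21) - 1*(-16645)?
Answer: 16645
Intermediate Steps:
B = -3 (B = 1 - 4 = -3)
R = 0 (R = (1*0)*(-3) = 0*(-3) = 0)
c(H) = 0
c(-21) - 1*(-16645) = 0 - 1*(-16645) = 0 + 16645 = 16645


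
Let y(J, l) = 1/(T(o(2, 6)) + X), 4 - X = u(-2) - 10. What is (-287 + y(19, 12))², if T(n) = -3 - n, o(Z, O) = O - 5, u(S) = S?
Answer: 11854249/144 ≈ 82321.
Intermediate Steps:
o(Z, O) = -5 + O
X = 16 (X = 4 - (-2 - 10) = 4 - 1*(-12) = 4 + 12 = 16)
y(J, l) = 1/12 (y(J, l) = 1/((-3 - (-5 + 6)) + 16) = 1/((-3 - 1*1) + 16) = 1/((-3 - 1) + 16) = 1/(-4 + 16) = 1/12)
(-287 + y(19, 12))² = (-287 + 1/12)² = (-3443/12)² = 11854249/144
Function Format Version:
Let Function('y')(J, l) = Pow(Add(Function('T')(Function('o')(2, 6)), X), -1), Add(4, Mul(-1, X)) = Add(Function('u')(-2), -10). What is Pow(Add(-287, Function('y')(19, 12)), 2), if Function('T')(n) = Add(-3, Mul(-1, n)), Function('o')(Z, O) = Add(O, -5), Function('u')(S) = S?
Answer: Rational(11854249, 144) ≈ 82321.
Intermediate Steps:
Function('o')(Z, O) = Add(-5, O)
X = 16 (X = Add(4, Mul(-1, Add(-2, -10))) = Add(4, Mul(-1, -12)) = Add(4, 12) = 16)
Function('y')(J, l) = Rational(1, 12) (Function('y')(J, l) = Pow(Add(Add(-3, Mul(-1, Add(-5, 6))), 16), -1) = Pow(Add(Add(-3, Mul(-1, 1)), 16), -1) = Pow(Add(Add(-3, -1), 16), -1) = Pow(Add(-4, 16), -1) = Pow(12, -1) = Rational(1, 12))
Pow(Add(-287, Function('y')(19, 12)), 2) = Pow(Add(-287, Rational(1, 12)), 2) = Pow(Rational(-3443, 12), 2) = Rational(11854249, 144)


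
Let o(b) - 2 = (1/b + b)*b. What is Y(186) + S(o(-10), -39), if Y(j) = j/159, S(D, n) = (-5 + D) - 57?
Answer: 2235/53 ≈ 42.170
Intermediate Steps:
o(b) = 2 + b*(b + 1/b) (o(b) = 2 + (1/b + b)*b = 2 + (b + 1/b)*b = 2 + b*(b + 1/b))
S(D, n) = -62 + D
Y(j) = j/159 (Y(j) = j*(1/159) = j/159)
Y(186) + S(o(-10), -39) = (1/159)*186 + (-62 + (3 + (-10)²)) = 62/53 + (-62 + (3 + 100)) = 62/53 + (-62 + 103) = 62/53 + 41 = 2235/53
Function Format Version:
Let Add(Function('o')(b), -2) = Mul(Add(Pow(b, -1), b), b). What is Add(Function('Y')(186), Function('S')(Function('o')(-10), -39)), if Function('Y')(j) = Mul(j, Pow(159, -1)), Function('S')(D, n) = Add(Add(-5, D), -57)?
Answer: Rational(2235, 53) ≈ 42.170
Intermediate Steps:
Function('o')(b) = Add(2, Mul(b, Add(b, Pow(b, -1)))) (Function('o')(b) = Add(2, Mul(Add(Pow(b, -1), b), b)) = Add(2, Mul(Add(b, Pow(b, -1)), b)) = Add(2, Mul(b, Add(b, Pow(b, -1)))))
Function('S')(D, n) = Add(-62, D)
Function('Y')(j) = Mul(Rational(1, 159), j) (Function('Y')(j) = Mul(j, Rational(1, 159)) = Mul(Rational(1, 159), j))
Add(Function('Y')(186), Function('S')(Function('o')(-10), -39)) = Add(Mul(Rational(1, 159), 186), Add(-62, Add(3, Pow(-10, 2)))) = Add(Rational(62, 53), Add(-62, Add(3, 100))) = Add(Rational(62, 53), Add(-62, 103)) = Add(Rational(62, 53), 41) = Rational(2235, 53)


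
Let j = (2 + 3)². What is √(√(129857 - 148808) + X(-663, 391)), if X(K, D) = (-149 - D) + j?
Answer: √(-515 + I*√18951) ≈ 3.0068 + 22.892*I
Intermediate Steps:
j = 25 (j = 5² = 25)
X(K, D) = -124 - D (X(K, D) = (-149 - D) + 25 = -124 - D)
√(√(129857 - 148808) + X(-663, 391)) = √(√(129857 - 148808) + (-124 - 1*391)) = √(√(-18951) + (-124 - 391)) = √(I*√18951 - 515) = √(-515 + I*√18951)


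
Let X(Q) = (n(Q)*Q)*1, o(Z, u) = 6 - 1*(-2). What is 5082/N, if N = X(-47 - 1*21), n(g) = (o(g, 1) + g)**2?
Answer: -847/40800 ≈ -0.020760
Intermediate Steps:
o(Z, u) = 8 (o(Z, u) = 6 + 2 = 8)
n(g) = (8 + g)**2
X(Q) = Q*(8 + Q)**2 (X(Q) = ((8 + Q)**2*Q)*1 = (Q*(8 + Q)**2)*1 = Q*(8 + Q)**2)
N = -244800 (N = (-47 - 1*21)*(8 + (-47 - 1*21))**2 = (-47 - 21)*(8 + (-47 - 21))**2 = -68*(8 - 68)**2 = -68*(-60)**2 = -68*3600 = -244800)
5082/N = 5082/(-244800) = 5082*(-1/244800) = -847/40800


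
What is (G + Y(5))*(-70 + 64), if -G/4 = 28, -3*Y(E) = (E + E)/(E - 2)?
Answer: 2036/3 ≈ 678.67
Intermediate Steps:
Y(E) = -2*E/(3*(-2 + E)) (Y(E) = -(E + E)/(3*(E - 2)) = -2*E/(3*(-2 + E)))
G = -112 (G = -4*28 = -112)
(G + Y(5))*(-70 + 64) = (-112 - 2*5/(-6 + 3*5))*(-70 + 64) = (-112 - 2*5/(-6 + 15))*(-6) = (-112 - 2*5/9)*(-6) = (-112 - 2*5*1/9)*(-6) = (-112 - 10/9)*(-6) = -1018/9*(-6) = 2036/3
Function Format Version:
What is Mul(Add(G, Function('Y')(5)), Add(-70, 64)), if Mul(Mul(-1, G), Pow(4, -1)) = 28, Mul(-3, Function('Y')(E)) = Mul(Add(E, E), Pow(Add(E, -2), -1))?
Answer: Rational(2036, 3) ≈ 678.67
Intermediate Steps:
Function('Y')(E) = Mul(Rational(-2, 3), E, Pow(Add(-2, E), -1)) (Function('Y')(E) = Mul(Rational(-1, 3), Mul(Add(E, E), Pow(Add(E, -2), -1))) = Mul(Rational(-1, 3), Mul(Mul(2, E), Pow(Add(-2, E), -1))) = Mul(Rational(-1, 3), Mul(2, E, Pow(Add(-2, E), -1))) = Mul(Rational(-2, 3), E, Pow(Add(-2, E), -1)))
G = -112 (G = Mul(-4, 28) = -112)
Mul(Add(G, Function('Y')(5)), Add(-70, 64)) = Mul(Add(-112, Mul(-2, 5, Pow(Add(-6, Mul(3, 5)), -1))), Add(-70, 64)) = Mul(Add(-112, Mul(-2, 5, Pow(Add(-6, 15), -1))), -6) = Mul(Add(-112, Mul(-2, 5, Pow(9, -1))), -6) = Mul(Add(-112, Mul(-2, 5, Rational(1, 9))), -6) = Mul(Add(-112, Rational(-10, 9)), -6) = Mul(Rational(-1018, 9), -6) = Rational(2036, 3)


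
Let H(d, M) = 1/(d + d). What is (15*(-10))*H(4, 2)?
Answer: -75/4 ≈ -18.750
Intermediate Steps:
H(d, M) = 1/(2*d)
(15*(-10))*H(4, 2) = (15*(-10))*((½)/4) = -75/4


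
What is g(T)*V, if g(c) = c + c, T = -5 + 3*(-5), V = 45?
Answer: -1800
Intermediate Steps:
T = -20 (T = -5 - 15 = -20)
g(c) = 2*c
g(T)*V = (2*(-20))*45 = -40*45 = -1800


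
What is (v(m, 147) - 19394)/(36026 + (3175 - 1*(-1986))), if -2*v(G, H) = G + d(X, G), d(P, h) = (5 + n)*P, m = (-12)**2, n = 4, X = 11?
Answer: -39031/82374 ≈ -0.47383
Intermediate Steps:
m = 144
d(P, h) = 9*P (d(P, h) = (5 + 4)*P = 9*P)
v(G, H) = -99/2 - G/2 (v(G, H) = -(G + 9*11)/2 = -(G + 99)/2 = -(99 + G)/2 = -99/2 - G/2)
(v(m, 147) - 19394)/(36026 + (3175 - 1*(-1986))) = ((-99/2 - 1/2*144) - 19394)/(36026 + (3175 - 1*(-1986))) = ((-99/2 - 72) - 19394)/(36026 + (3175 + 1986)) = (-243/2 - 19394)/(36026 + 5161) = -39031/2/41187 = -39031/2*1/41187 = -39031/82374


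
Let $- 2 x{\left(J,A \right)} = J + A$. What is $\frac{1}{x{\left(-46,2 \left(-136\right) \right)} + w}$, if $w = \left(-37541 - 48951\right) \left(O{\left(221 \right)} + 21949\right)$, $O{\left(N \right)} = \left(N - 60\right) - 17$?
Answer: $- \frac{1}{1910867597} \approx -5.2332 \cdot 10^{-10}$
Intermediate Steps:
$O{\left(N \right)} = -77 + N$ ($O{\left(N \right)} = \left(-60 + N\right) - 17 = -77 + N$)
$w = -1910867756$ ($w = \left(-37541 - 48951\right) \left(\left(-77 + 221\right) + 21949\right) = - 86492 \left(144 + 21949\right) = \left(-86492\right) 22093 = -1910867756$)
$x{\left(J,A \right)} = - \frac{A}{2} - \frac{J}{2}$ ($x{\left(J,A \right)} = - \frac{J + A}{2} = - \frac{A + J}{2} = - \frac{A}{2} - \frac{J}{2}$)
$\frac{1}{x{\left(-46,2 \left(-136\right) \right)} + w} = \frac{1}{\left(- \frac{2 \left(-136\right)}{2} - -23\right) - 1910867756} = \frac{1}{\left(\left(- \frac{1}{2}\right) \left(-272\right) + 23\right) - 1910867756} = \frac{1}{\left(136 + 23\right) - 1910867756} = \frac{1}{159 - 1910867756} = \frac{1}{-1910867597} = - \frac{1}{1910867597}$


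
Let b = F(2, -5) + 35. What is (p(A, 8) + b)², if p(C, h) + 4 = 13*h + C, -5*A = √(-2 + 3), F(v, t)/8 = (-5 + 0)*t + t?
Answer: 2172676/25 ≈ 86907.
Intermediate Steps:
F(v, t) = -32*t (F(v, t) = 8*((-5 + 0)*t + t) = 8*(-5*t + t) = 8*(-4*t) = -32*t)
A = -⅕ (A = -√(-2 + 3)/5 = -√1/5 = -⅕*1 = -⅕ ≈ -0.20000)
p(C, h) = -4 + C + 13*h (p(C, h) = -4 + (13*h + C) = -4 + (C + 13*h) = -4 + C + 13*h)
b = 195 (b = -32*(-5) + 35 = 160 + 35 = 195)
(p(A, 8) + b)² = ((-4 - ⅕ + 13*8) + 195)² = ((-4 - ⅕ + 104) + 195)² = (499/5 + 195)² = (1474/5)² = 2172676/25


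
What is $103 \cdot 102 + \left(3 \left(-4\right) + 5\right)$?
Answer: $10499$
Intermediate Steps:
$103 \cdot 102 + \left(3 \left(-4\right) + 5\right) = 10506 + \left(-12 + 5\right) = 10506 - 7 = 10499$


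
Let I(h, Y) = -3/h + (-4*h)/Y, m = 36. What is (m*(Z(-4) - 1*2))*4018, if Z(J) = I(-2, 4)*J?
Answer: -2314368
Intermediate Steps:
I(h, Y) = -3/h - 4*h/Y
Z(J) = 7*J/2 (Z(J) = (-3/(-2) - 4*(-2)/4)*J = (-3*(-1/2) - 4*(-2)*1/4)*J = (3/2 + 2)*J = 7*J/2)
(m*(Z(-4) - 1*2))*4018 = (36*((7/2)*(-4) - 1*2))*4018 = (36*(-14 - 2))*4018 = (36*(-16))*4018 = -576*4018 = -2314368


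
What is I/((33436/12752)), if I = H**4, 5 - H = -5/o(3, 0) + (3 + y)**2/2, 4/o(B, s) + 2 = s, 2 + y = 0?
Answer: 51008/8359 ≈ 6.1022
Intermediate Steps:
y = -2 (y = -2 + 0 = -2)
o(B, s) = 4/(-2 + s)
H = 2 (H = 5 - (-5/(4/(-2 + 0)) + (3 - 2)**2/2) = 5 - (-5/(4/(-2)) + 1**2*(1/2)) = 5 - (-5/(4*(-1/2)) + 1*(1/2)) = 5 - (-5/(-2) + 1/2) = 5 - (-5*(-1/2) + 1/2) = 5 - (5/2 + 1/2) = 5 - 1*3 = 5 - 3 = 2)
I = 16 (I = 2**4 = 16)
I/((33436/12752)) = 16/((33436/12752)) = 16/((33436*(1/12752))) = 16/(8359/3188) = 16*(3188/8359) = 51008/8359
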